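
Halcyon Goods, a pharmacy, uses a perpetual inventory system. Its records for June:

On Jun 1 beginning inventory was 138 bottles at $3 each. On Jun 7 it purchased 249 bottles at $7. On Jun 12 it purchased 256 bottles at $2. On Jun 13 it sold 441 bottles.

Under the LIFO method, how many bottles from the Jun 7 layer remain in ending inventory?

64

Jun 13, 441 sold [LIFO — newest first]: 256 @ $2 + 185 @ $7 = $1,807
Ending inventory: 138 @ $3 + 64 @ $7 = $862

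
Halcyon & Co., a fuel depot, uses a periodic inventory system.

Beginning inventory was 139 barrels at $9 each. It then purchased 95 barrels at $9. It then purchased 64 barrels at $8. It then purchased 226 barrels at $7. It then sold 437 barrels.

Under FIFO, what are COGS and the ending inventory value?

Sale 1 (437) [FIFO — oldest first]: 139 @ $9 + 95 @ $9 + 64 @ $8 + 139 @ $7 = $3,591
Ending inventory: 87 @ $7 = $609

COGS = $3,591; ending inventory = $609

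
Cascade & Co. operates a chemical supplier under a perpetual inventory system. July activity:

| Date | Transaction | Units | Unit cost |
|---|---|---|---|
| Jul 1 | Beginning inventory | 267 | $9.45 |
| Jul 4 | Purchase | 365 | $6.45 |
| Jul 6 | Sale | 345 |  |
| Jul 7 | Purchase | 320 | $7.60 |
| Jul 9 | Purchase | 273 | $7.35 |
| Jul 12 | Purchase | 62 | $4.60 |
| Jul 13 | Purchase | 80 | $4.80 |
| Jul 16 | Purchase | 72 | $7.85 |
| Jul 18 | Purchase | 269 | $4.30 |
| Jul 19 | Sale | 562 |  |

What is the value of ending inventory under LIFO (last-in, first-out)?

Ending inventory = $6,510.05

Jul 6, 345 sold [LIFO — newest first]: 345 @ $6.45 = $2,225.25
Jul 19, 562 sold [LIFO — newest first]: 269 @ $4.30 + 72 @ $7.85 + 80 @ $4.80 + 62 @ $4.60 + 79 @ $7.35 = $2,971.75
Total COGS = $2,225.25 + $2,971.75 = $5,197.00
Ending inventory: 267 @ $9.45 + 20 @ $6.45 + 320 @ $7.60 + 194 @ $7.35 = $6,510.05
Check: goods available $11,707.05 = COGS $5,197.00 + ending $6,510.05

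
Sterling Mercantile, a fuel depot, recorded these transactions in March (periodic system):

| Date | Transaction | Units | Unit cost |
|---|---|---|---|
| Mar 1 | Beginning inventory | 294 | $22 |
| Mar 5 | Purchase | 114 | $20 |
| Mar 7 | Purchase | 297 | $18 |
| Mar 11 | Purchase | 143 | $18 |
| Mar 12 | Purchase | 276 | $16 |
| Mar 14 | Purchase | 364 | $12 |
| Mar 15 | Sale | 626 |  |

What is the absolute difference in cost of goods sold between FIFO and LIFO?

$4,112

FIFO COGS: 294 @ $22 + 114 @ $20 + 218 @ $18 = $12,672
LIFO COGS: 364 @ $12 + 262 @ $16 = $8,560
Difference = |$12,672 − $8,560| = $4,112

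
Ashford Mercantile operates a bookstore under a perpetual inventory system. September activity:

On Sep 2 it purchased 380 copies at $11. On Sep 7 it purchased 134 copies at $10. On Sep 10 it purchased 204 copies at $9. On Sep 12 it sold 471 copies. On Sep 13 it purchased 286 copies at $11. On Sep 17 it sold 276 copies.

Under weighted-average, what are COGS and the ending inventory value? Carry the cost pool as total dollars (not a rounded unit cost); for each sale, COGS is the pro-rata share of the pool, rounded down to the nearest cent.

After Sep 2: 380 on hand, pool $4,180.00 (≈ $11.0000 each)
After Sep 7: 514 on hand, pool $5,520.00 (≈ $10.7393 each)
After Sep 10: 718 on hand, pool $7,356.00 (≈ $10.2451 each)
Sep 12, sell 471: 471/718 × $7,356.00 → $4,825.45
After Sep 13: 533 on hand, pool $5,676.55 (≈ $10.6502 each)
Sep 17, sell 276: 276/533 × $5,676.55 → $2,939.45
Total COGS = $4,825.45 + $2,939.45 = $7,764.90
Ending inventory (cost pool remaining) = $2,737.10
Check: goods available $10,502.00 = COGS $7,764.90 + ending $2,737.10

COGS = $7,764.90; ending inventory = $2,737.10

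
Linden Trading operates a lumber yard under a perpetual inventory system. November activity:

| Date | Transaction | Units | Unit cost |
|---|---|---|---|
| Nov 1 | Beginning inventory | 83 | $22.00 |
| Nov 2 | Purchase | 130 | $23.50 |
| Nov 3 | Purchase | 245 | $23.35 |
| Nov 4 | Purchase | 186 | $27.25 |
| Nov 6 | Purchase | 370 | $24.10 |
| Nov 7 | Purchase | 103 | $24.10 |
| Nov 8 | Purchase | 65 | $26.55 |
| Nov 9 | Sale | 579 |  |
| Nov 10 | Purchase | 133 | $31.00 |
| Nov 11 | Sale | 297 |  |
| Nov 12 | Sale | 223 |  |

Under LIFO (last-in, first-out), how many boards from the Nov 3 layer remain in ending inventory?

3

Nov 9, 579 sold [LIFO — newest first]: 65 @ $26.55 + 103 @ $24.10 + 370 @ $24.10 + 41 @ $27.25 = $14,242.30
Nov 11, 297 sold [LIFO — newest first]: 133 @ $31.00 + 145 @ $27.25 + 19 @ $23.35 = $8,517.90
Nov 12, 223 sold [LIFO — newest first]: 223 @ $23.35 = $5,207.05
Total COGS = $14,242.30 + $8,517.90 + $5,207.05 = $27,967.25
Ending inventory: 83 @ $22.00 + 130 @ $23.50 + 3 @ $23.35 = $4,951.05
Check: goods available $32,918.30 = COGS $27,967.25 + ending $4,951.05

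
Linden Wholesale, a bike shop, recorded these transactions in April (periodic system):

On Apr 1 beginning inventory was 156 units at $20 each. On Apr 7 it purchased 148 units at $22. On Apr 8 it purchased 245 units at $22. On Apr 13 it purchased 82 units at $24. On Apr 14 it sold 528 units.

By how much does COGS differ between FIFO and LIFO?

FIFO COGS: 156 @ $20 + 148 @ $22 + 224 @ $22 = $11,304
LIFO COGS: 82 @ $24 + 245 @ $22 + 148 @ $22 + 53 @ $20 = $11,674
Difference = |$11,304 − $11,674| = $370

$370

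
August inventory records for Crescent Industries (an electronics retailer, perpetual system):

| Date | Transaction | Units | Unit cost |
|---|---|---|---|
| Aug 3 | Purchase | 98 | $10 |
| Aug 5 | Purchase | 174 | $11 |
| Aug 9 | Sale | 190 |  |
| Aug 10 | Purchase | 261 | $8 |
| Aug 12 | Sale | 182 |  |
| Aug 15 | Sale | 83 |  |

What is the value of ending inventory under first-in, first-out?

Ending inventory = $624

Aug 9, 190 sold [FIFO — oldest first]: 98 @ $10 + 92 @ $11 = $1,992
Aug 12, 182 sold [FIFO — oldest first]: 82 @ $11 + 100 @ $8 = $1,702
Aug 15, 83 sold [FIFO — oldest first]: 83 @ $8 = $664
Total COGS = $1,992 + $1,702 + $664 = $4,358
Ending inventory: 78 @ $8 = $624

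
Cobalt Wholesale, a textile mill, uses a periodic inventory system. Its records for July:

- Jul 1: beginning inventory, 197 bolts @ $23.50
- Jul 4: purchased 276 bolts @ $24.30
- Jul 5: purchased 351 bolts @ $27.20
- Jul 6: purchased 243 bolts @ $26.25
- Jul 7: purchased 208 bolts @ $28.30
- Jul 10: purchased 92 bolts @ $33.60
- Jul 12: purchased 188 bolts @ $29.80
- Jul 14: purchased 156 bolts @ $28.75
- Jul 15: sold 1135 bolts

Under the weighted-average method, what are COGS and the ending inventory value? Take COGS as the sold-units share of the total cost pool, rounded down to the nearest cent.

COGS = $30,731.40; ending inventory = $15,595.85

Jul 15, sell 1135: 1135/1711 × $46,327.25 → $30,731.40
Ending inventory (cost pool remaining) = $15,595.85
Check: goods available $46,327.25 = COGS $30,731.40 + ending $15,595.85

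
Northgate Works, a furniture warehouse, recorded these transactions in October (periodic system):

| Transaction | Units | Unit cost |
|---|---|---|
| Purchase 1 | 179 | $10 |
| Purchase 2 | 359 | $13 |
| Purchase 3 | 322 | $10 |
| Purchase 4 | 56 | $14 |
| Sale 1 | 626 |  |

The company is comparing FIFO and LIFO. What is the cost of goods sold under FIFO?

FIFO COGS: 179 @ $10 + 359 @ $13 + 88 @ $10 = $7,337
LIFO COGS: 56 @ $14 + 322 @ $10 + 248 @ $13 = $7,228

COGS = $7,337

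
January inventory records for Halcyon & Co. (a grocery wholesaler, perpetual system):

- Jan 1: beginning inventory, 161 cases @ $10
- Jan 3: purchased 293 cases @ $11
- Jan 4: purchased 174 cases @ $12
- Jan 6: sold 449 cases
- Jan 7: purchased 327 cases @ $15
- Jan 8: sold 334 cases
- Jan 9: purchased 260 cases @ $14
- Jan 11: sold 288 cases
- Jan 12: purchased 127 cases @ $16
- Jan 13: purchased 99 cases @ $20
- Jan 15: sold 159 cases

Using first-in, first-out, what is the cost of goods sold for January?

COGS = $15,706

Jan 6, 449 sold [FIFO — oldest first]: 161 @ $10 + 288 @ $11 = $4,778
Jan 8, 334 sold [FIFO — oldest first]: 5 @ $11 + 174 @ $12 + 155 @ $15 = $4,468
Jan 11, 288 sold [FIFO — oldest first]: 172 @ $15 + 116 @ $14 = $4,204
Jan 15, 159 sold [FIFO — oldest first]: 144 @ $14 + 15 @ $16 = $2,256
Total COGS = $4,778 + $4,468 + $4,204 + $2,256 = $15,706
Ending inventory: 112 @ $16 + 99 @ $20 = $3,772
Check: goods available $19,478 = COGS $15,706 + ending $3,772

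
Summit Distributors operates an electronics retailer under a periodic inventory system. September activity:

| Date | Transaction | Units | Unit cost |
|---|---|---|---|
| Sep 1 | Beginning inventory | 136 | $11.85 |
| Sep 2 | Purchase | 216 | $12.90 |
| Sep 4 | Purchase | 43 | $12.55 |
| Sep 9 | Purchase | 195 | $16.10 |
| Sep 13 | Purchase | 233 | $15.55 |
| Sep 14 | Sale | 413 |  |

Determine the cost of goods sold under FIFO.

Sep 14, 413 sold [FIFO — oldest first]: 136 @ $11.85 + 216 @ $12.90 + 43 @ $12.55 + 18 @ $16.10 = $5,227.45
Ending inventory: 177 @ $16.10 + 233 @ $15.55 = $6,472.85
Check: goods available $11,700.30 = COGS $5,227.45 + ending $6,472.85

COGS = $5,227.45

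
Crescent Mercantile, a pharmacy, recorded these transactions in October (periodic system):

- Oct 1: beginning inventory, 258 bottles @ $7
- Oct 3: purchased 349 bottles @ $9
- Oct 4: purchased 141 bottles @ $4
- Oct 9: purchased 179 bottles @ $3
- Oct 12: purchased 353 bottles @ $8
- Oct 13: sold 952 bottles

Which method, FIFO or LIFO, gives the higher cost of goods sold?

LIFO

FIFO COGS: 258 @ $7 + 349 @ $9 + 141 @ $4 + 179 @ $3 + 25 @ $8 = $6,248
LIFO COGS: 353 @ $8 + 179 @ $3 + 141 @ $4 + 279 @ $9 = $6,436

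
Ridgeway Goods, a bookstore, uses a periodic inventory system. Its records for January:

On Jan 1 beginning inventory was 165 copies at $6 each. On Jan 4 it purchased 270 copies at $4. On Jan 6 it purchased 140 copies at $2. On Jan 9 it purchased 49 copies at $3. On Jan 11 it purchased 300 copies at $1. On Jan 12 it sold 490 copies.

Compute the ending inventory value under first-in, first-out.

Ending inventory = $617

Jan 12, 490 sold [FIFO — oldest first]: 165 @ $6 + 270 @ $4 + 55 @ $2 = $2,180
Ending inventory: 85 @ $2 + 49 @ $3 + 300 @ $1 = $617
Check: goods available $2,797 = COGS $2,180 + ending $617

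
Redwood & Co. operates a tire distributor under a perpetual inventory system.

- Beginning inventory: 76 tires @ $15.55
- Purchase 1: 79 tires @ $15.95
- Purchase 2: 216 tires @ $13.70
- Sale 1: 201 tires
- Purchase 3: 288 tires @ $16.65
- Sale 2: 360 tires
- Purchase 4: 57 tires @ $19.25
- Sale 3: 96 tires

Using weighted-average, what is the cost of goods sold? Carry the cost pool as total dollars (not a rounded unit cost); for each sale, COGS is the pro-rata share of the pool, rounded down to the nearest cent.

COGS = $10,283.70

After Beginning: 76 on hand, pool $1,181.80 (≈ $15.5500 each)
After Purchase 1: 155 on hand, pool $2,441.85 (≈ $15.7539 each)
After Purchase 2: 371 on hand, pool $5,401.05 (≈ $14.5581 each)
Sale 1, sell 201: 201/371 × $5,401.05 → $2,926.17
After Purchase 3: 458 on hand, pool $7,270.08 (≈ $15.8735 each)
Sale 2, sell 360: 360/458 × $7,270.08 → $5,714.47
After Purchase 4: 155 on hand, pool $2,652.86 (≈ $17.1152 each)
Sale 3, sell 96: 96/155 × $2,652.86 → $1,643.06
Total COGS = $2,926.17 + $5,714.47 + $1,643.06 = $10,283.70
Ending inventory (cost pool remaining) = $1,009.80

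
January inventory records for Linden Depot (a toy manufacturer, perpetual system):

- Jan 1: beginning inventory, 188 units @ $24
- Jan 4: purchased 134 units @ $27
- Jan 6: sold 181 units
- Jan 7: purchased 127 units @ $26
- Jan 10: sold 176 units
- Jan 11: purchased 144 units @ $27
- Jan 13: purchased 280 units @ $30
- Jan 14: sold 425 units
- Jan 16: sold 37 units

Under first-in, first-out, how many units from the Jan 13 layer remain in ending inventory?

Jan 6, 181 sold [FIFO — oldest first]: 181 @ $24 = $4,344
Jan 10, 176 sold [FIFO — oldest first]: 7 @ $24 + 134 @ $27 + 35 @ $26 = $4,696
Jan 14, 425 sold [FIFO — oldest first]: 92 @ $26 + 144 @ $27 + 189 @ $30 = $11,950
Jan 16, 37 sold [FIFO — oldest first]: 37 @ $30 = $1,110
Total COGS = $4,344 + $4,696 + $11,950 + $1,110 = $22,100
Ending inventory: 54 @ $30 = $1,620

54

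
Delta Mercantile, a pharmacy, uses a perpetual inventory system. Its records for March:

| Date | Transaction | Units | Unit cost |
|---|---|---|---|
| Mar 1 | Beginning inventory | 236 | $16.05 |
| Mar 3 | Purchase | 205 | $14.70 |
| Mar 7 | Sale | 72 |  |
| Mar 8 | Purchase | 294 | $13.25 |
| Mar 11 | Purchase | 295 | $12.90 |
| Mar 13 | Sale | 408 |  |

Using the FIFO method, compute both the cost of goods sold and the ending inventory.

COGS = $7,318.05; ending inventory = $7,184.25

Mar 7, 72 sold [FIFO — oldest first]: 72 @ $16.05 = $1,155.60
Mar 13, 408 sold [FIFO — oldest first]: 164 @ $16.05 + 205 @ $14.70 + 39 @ $13.25 = $6,162.45
Total COGS = $1,155.60 + $6,162.45 = $7,318.05
Ending inventory: 255 @ $13.25 + 295 @ $12.90 = $7,184.25
Check: goods available $14,502.30 = COGS $7,318.05 + ending $7,184.25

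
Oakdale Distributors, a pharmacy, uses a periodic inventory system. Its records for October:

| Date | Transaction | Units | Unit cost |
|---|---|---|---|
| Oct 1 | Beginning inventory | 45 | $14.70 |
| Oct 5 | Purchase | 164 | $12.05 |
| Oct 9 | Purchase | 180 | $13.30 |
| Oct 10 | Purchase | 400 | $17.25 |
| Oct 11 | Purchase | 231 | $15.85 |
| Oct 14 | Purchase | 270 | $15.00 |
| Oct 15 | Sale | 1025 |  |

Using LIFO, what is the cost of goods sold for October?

COGS = $16,260.55

Oct 15, 1025 sold [LIFO — newest first]: 270 @ $15.00 + 231 @ $15.85 + 400 @ $17.25 + 124 @ $13.30 = $16,260.55
Ending inventory: 45 @ $14.70 + 164 @ $12.05 + 56 @ $13.30 = $3,382.50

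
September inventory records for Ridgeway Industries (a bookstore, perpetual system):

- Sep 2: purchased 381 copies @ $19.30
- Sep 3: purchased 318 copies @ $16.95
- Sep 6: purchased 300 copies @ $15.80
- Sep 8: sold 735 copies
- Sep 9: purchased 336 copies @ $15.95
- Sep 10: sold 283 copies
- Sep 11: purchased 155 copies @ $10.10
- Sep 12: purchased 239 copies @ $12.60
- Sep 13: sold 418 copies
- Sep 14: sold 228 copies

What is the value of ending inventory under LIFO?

Sep 8, 735 sold [LIFO — newest first]: 300 @ $15.80 + 318 @ $16.95 + 117 @ $19.30 = $12,388.20
Sep 10, 283 sold [LIFO — newest first]: 283 @ $15.95 = $4,513.85
Sep 13, 418 sold [LIFO — newest first]: 239 @ $12.60 + 155 @ $10.10 + 24 @ $15.95 = $4,959.70
Sep 14, 228 sold [LIFO — newest first]: 29 @ $15.95 + 199 @ $19.30 = $4,303.25
Total COGS = $12,388.20 + $4,513.85 + $4,959.70 + $4,303.25 = $26,165.00
Ending inventory: 65 @ $19.30 = $1,254.50
Check: goods available $27,419.50 = COGS $26,165.00 + ending $1,254.50

Ending inventory = $1,254.50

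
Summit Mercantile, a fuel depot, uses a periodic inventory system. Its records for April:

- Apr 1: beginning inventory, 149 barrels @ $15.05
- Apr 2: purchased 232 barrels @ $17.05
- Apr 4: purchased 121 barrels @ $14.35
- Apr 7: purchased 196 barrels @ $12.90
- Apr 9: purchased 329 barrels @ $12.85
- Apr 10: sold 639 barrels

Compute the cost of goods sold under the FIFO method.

COGS = $9,701.70

Apr 10, 639 sold [FIFO — oldest first]: 149 @ $15.05 + 232 @ $17.05 + 121 @ $14.35 + 137 @ $12.90 = $9,701.70
Ending inventory: 59 @ $12.90 + 329 @ $12.85 = $4,988.75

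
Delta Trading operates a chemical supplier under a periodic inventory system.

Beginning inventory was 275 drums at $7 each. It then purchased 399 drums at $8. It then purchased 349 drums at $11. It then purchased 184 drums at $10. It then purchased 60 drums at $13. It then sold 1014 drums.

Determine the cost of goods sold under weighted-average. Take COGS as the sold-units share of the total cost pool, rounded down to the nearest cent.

Sale 1, sell 1014: 1014/1267 × $11,576.00 → $9,264.45
Ending inventory (cost pool remaining) = $2,311.55

COGS = $9,264.45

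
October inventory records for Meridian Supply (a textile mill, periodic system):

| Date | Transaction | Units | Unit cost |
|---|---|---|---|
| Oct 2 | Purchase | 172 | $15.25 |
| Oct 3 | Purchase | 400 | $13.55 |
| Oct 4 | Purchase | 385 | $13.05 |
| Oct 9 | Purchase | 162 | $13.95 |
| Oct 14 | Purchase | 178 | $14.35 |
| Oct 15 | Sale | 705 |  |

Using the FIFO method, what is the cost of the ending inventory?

Oct 15, 705 sold [FIFO — oldest first]: 172 @ $15.25 + 400 @ $13.55 + 133 @ $13.05 = $9,778.65
Ending inventory: 252 @ $13.05 + 162 @ $13.95 + 178 @ $14.35 = $8,102.80

Ending inventory = $8,102.80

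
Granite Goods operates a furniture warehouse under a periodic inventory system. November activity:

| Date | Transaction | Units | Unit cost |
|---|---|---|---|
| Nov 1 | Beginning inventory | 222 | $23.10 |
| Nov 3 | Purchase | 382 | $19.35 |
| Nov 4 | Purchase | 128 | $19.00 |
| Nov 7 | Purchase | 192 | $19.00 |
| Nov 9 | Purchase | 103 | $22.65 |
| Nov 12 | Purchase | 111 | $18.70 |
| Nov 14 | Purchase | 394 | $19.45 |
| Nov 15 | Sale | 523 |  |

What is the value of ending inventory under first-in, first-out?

Ending inventory = $19,719.30

Nov 15, 523 sold [FIFO — oldest first]: 222 @ $23.10 + 301 @ $19.35 = $10,952.55
Ending inventory: 81 @ $19.35 + 128 @ $19.00 + 192 @ $19.00 + 103 @ $22.65 + 111 @ $18.70 + 394 @ $19.45 = $19,719.30
Check: goods available $30,671.85 = COGS $10,952.55 + ending $19,719.30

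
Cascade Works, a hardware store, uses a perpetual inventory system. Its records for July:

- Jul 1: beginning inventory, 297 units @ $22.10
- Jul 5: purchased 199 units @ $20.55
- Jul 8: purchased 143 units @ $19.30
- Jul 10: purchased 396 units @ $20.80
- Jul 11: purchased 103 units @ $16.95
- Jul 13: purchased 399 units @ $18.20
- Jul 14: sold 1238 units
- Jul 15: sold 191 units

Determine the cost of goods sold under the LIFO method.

COGS = $28,270.70

Jul 14, 1238 sold [LIFO — newest first]: 399 @ $18.20 + 103 @ $16.95 + 396 @ $20.80 + 143 @ $19.30 + 197 @ $20.55 = $24,052.70
Jul 15, 191 sold [LIFO — newest first]: 2 @ $20.55 + 189 @ $22.10 = $4,218.00
Total COGS = $24,052.70 + $4,218.00 = $28,270.70
Ending inventory: 108 @ $22.10 = $2,386.80
Check: goods available $30,657.50 = COGS $28,270.70 + ending $2,386.80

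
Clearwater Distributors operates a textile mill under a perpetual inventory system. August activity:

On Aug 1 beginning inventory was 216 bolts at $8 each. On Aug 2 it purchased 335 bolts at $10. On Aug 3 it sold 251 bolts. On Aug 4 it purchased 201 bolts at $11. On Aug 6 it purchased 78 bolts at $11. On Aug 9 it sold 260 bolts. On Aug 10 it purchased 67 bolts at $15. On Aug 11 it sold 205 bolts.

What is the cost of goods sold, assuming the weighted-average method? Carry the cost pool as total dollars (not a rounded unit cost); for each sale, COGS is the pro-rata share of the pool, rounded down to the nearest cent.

COGS = $7,173.59

After Aug 1: 216 on hand, pool $1,728.00 (≈ $8.0000 each)
After Aug 2: 551 on hand, pool $5,078.00 (≈ $9.2160 each)
Aug 3, sell 251: 251/551 × $5,078.00 → $2,313.20
After Aug 4: 501 on hand, pool $4,975.80 (≈ $9.9317 each)
After Aug 6: 579 on hand, pool $5,833.80 (≈ $10.0756 each)
Aug 9, sell 260: 260/579 × $5,833.80 → $2,619.66
After Aug 10: 386 on hand, pool $4,219.14 (≈ $10.9304 each)
Aug 11, sell 205: 205/386 × $4,219.14 → $2,240.73
Total COGS = $2,313.20 + $2,619.66 + $2,240.73 = $7,173.59
Ending inventory (cost pool remaining) = $1,978.41
Check: goods available $9,152.00 = COGS $7,173.59 + ending $1,978.41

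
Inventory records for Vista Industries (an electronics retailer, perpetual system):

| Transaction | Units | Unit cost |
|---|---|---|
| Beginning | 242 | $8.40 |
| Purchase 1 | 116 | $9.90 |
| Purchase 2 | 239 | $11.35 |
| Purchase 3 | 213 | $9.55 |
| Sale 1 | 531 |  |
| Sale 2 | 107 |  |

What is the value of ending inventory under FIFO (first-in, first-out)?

Sale 1 (531) [FIFO — oldest first]: 242 @ $8.40 + 116 @ $9.90 + 173 @ $11.35 = $5,144.75
Sale 2 (107) [FIFO — oldest first]: 66 @ $11.35 + 41 @ $9.55 = $1,140.65
Total COGS = $5,144.75 + $1,140.65 = $6,285.40
Ending inventory: 172 @ $9.55 = $1,642.60

Ending inventory = $1,642.60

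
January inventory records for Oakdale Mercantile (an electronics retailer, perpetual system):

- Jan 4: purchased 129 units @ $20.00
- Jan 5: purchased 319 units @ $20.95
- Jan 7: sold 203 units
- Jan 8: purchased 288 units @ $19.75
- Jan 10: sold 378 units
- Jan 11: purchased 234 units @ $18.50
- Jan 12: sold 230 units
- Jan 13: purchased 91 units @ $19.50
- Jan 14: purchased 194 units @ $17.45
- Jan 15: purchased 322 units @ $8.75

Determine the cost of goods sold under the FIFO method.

COGS = $16,338.55

Jan 7, 203 sold [FIFO — oldest first]: 129 @ $20.00 + 74 @ $20.95 = $4,130.30
Jan 10, 378 sold [FIFO — oldest first]: 245 @ $20.95 + 133 @ $19.75 = $7,759.50
Jan 12, 230 sold [FIFO — oldest first]: 155 @ $19.75 + 75 @ $18.50 = $4,448.75
Total COGS = $4,130.30 + $7,759.50 + $4,448.75 = $16,338.55
Ending inventory: 159 @ $18.50 + 91 @ $19.50 + 194 @ $17.45 + 322 @ $8.75 = $10,918.80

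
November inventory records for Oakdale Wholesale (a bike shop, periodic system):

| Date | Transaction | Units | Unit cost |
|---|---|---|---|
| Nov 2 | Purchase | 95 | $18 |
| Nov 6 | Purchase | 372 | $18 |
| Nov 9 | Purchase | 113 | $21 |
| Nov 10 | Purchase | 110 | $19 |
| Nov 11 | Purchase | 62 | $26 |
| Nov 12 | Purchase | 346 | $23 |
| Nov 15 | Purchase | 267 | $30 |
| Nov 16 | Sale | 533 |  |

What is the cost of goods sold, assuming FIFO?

COGS = $9,792

Nov 16, 533 sold [FIFO — oldest first]: 95 @ $18 + 372 @ $18 + 66 @ $21 = $9,792
Ending inventory: 47 @ $21 + 110 @ $19 + 62 @ $26 + 346 @ $23 + 267 @ $30 = $20,657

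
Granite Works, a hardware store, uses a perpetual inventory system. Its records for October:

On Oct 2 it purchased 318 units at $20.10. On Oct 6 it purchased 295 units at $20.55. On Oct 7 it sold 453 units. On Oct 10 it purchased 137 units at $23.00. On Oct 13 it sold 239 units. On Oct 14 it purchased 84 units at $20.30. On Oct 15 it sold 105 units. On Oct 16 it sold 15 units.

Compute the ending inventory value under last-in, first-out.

Oct 7, 453 sold [LIFO — newest first]: 295 @ $20.55 + 158 @ $20.10 = $9,238.05
Oct 13, 239 sold [LIFO — newest first]: 137 @ $23.00 + 102 @ $20.10 = $5,201.20
Oct 15, 105 sold [LIFO — newest first]: 84 @ $20.30 + 21 @ $20.10 = $2,127.30
Oct 16, 15 sold [LIFO — newest first]: 15 @ $20.10 = $301.50
Total COGS = $9,238.05 + $5,201.20 + $2,127.30 + $301.50 = $16,868.05
Ending inventory: 22 @ $20.10 = $442.20

Ending inventory = $442.20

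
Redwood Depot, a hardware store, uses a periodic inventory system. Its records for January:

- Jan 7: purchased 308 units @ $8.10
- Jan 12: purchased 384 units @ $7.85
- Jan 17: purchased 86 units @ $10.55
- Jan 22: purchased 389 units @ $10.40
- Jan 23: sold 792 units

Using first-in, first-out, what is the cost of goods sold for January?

Jan 23, 792 sold [FIFO — oldest first]: 308 @ $8.10 + 384 @ $7.85 + 86 @ $10.55 + 14 @ $10.40 = $6,562.10
Ending inventory: 375 @ $10.40 = $3,900.00

COGS = $6,562.10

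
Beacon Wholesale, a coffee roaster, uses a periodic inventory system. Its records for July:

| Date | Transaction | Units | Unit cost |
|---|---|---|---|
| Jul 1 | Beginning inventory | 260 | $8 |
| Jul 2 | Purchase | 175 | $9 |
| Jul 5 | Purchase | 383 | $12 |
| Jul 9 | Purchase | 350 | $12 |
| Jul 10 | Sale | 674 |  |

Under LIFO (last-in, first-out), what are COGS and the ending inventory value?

COGS = $8,088; ending inventory = $4,363

Jul 10, 674 sold [LIFO — newest first]: 350 @ $12 + 324 @ $12 = $8,088
Ending inventory: 260 @ $8 + 175 @ $9 + 59 @ $12 = $4,363
Check: goods available $12,451 = COGS $8,088 + ending $4,363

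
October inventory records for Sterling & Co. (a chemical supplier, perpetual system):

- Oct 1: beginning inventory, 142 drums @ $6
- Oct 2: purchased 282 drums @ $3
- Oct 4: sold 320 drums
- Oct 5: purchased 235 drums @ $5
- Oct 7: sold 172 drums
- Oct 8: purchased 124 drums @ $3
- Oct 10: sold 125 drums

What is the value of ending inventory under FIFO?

Ending inventory = $582

Oct 4, 320 sold [FIFO — oldest first]: 142 @ $6 + 178 @ $3 = $1,386
Oct 7, 172 sold [FIFO — oldest first]: 104 @ $3 + 68 @ $5 = $652
Oct 10, 125 sold [FIFO — oldest first]: 125 @ $5 = $625
Total COGS = $1,386 + $652 + $625 = $2,663
Ending inventory: 42 @ $5 + 124 @ $3 = $582
Check: goods available $3,245 = COGS $2,663 + ending $582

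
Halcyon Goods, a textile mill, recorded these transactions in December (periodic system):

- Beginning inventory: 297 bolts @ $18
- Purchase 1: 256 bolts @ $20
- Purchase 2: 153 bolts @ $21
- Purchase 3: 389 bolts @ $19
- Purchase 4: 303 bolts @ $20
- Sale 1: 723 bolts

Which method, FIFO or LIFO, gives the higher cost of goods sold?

FIFO COGS: 297 @ $18 + 256 @ $20 + 153 @ $21 + 17 @ $19 = $14,002
LIFO COGS: 303 @ $20 + 389 @ $19 + 31 @ $21 = $14,102

LIFO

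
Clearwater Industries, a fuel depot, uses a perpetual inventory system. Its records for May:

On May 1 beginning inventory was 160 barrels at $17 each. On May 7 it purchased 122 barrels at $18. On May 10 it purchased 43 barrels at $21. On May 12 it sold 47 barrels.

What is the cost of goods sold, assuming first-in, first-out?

May 12, 47 sold [FIFO — oldest first]: 47 @ $17 = $799
Ending inventory: 113 @ $17 + 122 @ $18 + 43 @ $21 = $5,020

COGS = $799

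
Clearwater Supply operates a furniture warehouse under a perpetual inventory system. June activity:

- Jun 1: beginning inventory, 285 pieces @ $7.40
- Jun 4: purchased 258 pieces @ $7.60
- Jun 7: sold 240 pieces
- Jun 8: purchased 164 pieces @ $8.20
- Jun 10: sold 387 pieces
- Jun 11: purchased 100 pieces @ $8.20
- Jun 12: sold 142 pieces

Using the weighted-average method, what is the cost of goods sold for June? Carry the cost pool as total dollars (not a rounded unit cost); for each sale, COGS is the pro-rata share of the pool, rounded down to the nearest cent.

COGS = $5,930.72

After Jun 1: 285 on hand, pool $2,109.00 (≈ $7.4000 each)
After Jun 4: 543 on hand, pool $4,069.80 (≈ $7.4950 each)
Jun 7, sell 240: 240/543 × $4,069.80 → $1,798.80
After Jun 8: 467 on hand, pool $3,615.80 (≈ $7.7426 each)
Jun 10, sell 387: 387/467 × $3,615.80 → $2,996.39
After Jun 11: 180 on hand, pool $1,439.41 (≈ $7.9967 each)
Jun 12, sell 142: 142/180 × $1,439.41 → $1,135.53
Total COGS = $1,798.80 + $2,996.39 + $1,135.53 = $5,930.72
Ending inventory (cost pool remaining) = $303.88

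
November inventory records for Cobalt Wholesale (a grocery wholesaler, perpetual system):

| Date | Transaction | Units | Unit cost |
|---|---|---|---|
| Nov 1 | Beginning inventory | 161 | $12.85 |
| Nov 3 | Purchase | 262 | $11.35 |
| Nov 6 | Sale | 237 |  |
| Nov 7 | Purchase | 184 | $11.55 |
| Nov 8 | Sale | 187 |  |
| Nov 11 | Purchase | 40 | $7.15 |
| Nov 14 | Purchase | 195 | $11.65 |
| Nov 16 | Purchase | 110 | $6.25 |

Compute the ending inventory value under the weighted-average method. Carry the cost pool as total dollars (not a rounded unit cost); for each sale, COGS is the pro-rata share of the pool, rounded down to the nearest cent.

Ending inventory = $5,393.03

After Nov 1: 161 on hand, pool $2,068.85 (≈ $12.8500 each)
After Nov 3: 423 on hand, pool $5,042.55 (≈ $11.9209 each)
Nov 6, sell 237: 237/423 × $5,042.55 → $2,825.25
After Nov 7: 370 on hand, pool $4,342.50 (≈ $11.7365 each)
Nov 8, sell 187: 187/370 × $4,342.50 → $2,194.72
After Nov 11: 223 on hand, pool $2,433.78 (≈ $10.9138 each)
After Nov 14: 418 on hand, pool $4,705.53 (≈ $11.2572 each)
After Nov 16: 528 on hand, pool $5,393.03 (≈ $10.2141 each)
Total COGS = $2,825.25 + $2,194.72 = $5,019.97
Ending inventory (cost pool remaining) = $5,393.03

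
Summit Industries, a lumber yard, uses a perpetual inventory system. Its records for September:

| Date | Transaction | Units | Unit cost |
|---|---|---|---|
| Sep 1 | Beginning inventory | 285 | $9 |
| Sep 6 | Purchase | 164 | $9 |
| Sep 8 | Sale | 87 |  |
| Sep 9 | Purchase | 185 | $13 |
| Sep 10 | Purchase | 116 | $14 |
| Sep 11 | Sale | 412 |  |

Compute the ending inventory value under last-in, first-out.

Ending inventory = $2,259

Sep 8, 87 sold [LIFO — newest first]: 87 @ $9 = $783
Sep 11, 412 sold [LIFO — newest first]: 116 @ $14 + 185 @ $13 + 77 @ $9 + 34 @ $9 = $5,028
Total COGS = $783 + $5,028 = $5,811
Ending inventory: 251 @ $9 = $2,259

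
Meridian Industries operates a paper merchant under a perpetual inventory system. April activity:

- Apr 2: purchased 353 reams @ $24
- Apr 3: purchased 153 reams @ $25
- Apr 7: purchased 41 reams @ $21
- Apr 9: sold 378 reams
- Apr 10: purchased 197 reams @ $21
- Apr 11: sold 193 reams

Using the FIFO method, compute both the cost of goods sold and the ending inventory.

Apr 9, 378 sold [FIFO — oldest first]: 353 @ $24 + 25 @ $25 = $9,097
Apr 11, 193 sold [FIFO — oldest first]: 128 @ $25 + 41 @ $21 + 24 @ $21 = $4,565
Total COGS = $9,097 + $4,565 = $13,662
Ending inventory: 173 @ $21 = $3,633

COGS = $13,662; ending inventory = $3,633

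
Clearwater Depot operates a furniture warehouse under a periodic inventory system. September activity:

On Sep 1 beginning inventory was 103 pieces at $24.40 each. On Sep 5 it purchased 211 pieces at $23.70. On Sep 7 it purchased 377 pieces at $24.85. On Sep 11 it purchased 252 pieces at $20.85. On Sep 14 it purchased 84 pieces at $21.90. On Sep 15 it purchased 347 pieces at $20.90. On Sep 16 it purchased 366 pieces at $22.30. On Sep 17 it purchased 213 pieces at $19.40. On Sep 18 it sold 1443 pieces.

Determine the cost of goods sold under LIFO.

COGS = $31,137.95

Sep 18, 1443 sold [LIFO — newest first]: 213 @ $19.40 + 366 @ $22.30 + 347 @ $20.90 + 84 @ $21.90 + 252 @ $20.85 + 181 @ $24.85 = $31,137.95
Ending inventory: 103 @ $24.40 + 211 @ $23.70 + 196 @ $24.85 = $12,384.50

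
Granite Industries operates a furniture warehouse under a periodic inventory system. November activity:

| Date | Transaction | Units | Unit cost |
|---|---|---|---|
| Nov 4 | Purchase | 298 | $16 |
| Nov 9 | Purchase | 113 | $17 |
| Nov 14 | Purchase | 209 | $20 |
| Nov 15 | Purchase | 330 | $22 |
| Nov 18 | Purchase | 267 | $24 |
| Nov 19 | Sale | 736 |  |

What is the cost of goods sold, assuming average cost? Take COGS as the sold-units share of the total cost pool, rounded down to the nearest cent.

Nov 19, sell 736: 736/1217 × $24,537.00 → $14,839.13
Ending inventory (cost pool remaining) = $9,697.87

COGS = $14,839.13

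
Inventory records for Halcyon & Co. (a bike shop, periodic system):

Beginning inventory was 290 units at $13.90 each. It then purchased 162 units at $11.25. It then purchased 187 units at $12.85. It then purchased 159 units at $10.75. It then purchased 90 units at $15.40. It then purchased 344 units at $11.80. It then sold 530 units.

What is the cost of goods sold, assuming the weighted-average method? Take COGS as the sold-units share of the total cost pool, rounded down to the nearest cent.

Sale 1, sell 530: 530/1232 × $15,410.90 → $6,629.68
Ending inventory (cost pool remaining) = $8,781.22

COGS = $6,629.68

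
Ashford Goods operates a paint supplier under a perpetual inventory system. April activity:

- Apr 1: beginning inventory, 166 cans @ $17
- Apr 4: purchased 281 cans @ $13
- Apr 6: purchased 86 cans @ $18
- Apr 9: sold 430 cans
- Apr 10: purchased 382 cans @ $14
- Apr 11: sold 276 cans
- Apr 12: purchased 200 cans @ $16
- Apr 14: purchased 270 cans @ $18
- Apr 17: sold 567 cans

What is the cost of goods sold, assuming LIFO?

COGS = $19,554

Apr 9, 430 sold [LIFO — newest first]: 86 @ $18 + 281 @ $13 + 63 @ $17 = $6,272
Apr 11, 276 sold [LIFO — newest first]: 276 @ $14 = $3,864
Apr 17, 567 sold [LIFO — newest first]: 270 @ $18 + 200 @ $16 + 97 @ $14 = $9,418
Total COGS = $6,272 + $3,864 + $9,418 = $19,554
Ending inventory: 103 @ $17 + 9 @ $14 = $1,877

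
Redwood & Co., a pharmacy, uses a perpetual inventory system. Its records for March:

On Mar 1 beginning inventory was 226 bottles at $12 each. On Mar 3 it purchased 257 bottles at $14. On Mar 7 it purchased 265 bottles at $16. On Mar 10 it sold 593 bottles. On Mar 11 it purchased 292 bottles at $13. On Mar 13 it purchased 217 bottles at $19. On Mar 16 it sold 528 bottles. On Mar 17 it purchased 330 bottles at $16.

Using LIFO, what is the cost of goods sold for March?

COGS = $16,837

Mar 10, 593 sold [LIFO — newest first]: 265 @ $16 + 257 @ $14 + 71 @ $12 = $8,690
Mar 16, 528 sold [LIFO — newest first]: 217 @ $19 + 292 @ $13 + 19 @ $12 = $8,147
Total COGS = $8,690 + $8,147 = $16,837
Ending inventory: 136 @ $12 + 330 @ $16 = $6,912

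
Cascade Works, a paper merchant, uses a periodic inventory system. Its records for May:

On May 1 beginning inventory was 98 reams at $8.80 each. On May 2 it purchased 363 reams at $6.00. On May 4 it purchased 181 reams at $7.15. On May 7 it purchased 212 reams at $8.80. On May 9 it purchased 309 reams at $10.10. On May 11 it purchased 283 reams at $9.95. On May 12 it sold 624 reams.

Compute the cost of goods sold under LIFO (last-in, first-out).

COGS = $6,218.35

May 12, 624 sold [LIFO — newest first]: 283 @ $9.95 + 309 @ $10.10 + 32 @ $8.80 = $6,218.35
Ending inventory: 98 @ $8.80 + 363 @ $6.00 + 181 @ $7.15 + 180 @ $8.80 = $5,918.55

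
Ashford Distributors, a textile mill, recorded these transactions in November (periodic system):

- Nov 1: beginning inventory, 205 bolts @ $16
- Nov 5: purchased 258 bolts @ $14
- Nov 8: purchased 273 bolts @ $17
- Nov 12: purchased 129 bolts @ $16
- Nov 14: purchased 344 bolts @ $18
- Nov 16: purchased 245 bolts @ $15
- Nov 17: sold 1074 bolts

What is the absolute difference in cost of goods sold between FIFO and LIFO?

FIFO COGS: 205 @ $16 + 258 @ $14 + 273 @ $17 + 129 @ $16 + 209 @ $18 = $17,359
LIFO COGS: 245 @ $15 + 344 @ $18 + 129 @ $16 + 273 @ $17 + 83 @ $14 = $17,734
Difference = |$17,359 − $17,734| = $375

$375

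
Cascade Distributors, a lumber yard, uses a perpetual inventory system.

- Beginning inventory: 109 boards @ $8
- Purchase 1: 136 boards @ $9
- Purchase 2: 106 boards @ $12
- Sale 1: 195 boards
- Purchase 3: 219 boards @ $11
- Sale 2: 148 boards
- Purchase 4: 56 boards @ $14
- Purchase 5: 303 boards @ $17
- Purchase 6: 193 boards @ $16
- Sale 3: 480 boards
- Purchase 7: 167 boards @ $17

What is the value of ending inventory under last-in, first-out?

Ending inventory = $5,971

Sale 1 (195) [LIFO — newest first]: 106 @ $12 + 89 @ $9 = $2,073
Sale 2 (148) [LIFO — newest first]: 148 @ $11 = $1,628
Sale 3 (480) [LIFO — newest first]: 193 @ $16 + 287 @ $17 = $7,967
Total COGS = $2,073 + $1,628 + $7,967 = $11,668
Ending inventory: 109 @ $8 + 47 @ $9 + 71 @ $11 + 56 @ $14 + 16 @ $17 + 167 @ $17 = $5,971
Check: goods available $17,639 = COGS $11,668 + ending $5,971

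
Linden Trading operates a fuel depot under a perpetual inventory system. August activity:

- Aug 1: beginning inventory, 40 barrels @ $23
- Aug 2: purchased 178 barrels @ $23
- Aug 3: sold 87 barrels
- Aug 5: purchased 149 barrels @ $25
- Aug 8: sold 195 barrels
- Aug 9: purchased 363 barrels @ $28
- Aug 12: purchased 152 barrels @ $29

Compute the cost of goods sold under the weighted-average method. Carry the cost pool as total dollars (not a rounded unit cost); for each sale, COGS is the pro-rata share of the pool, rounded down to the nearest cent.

After Aug 1: 40 on hand, pool $920.00 (≈ $23.0000 each)
After Aug 2: 218 on hand, pool $5,014.00 (≈ $23.0000 each)
Aug 3, sell 87: 87/218 × $5,014.00 → $2,001.00
After Aug 5: 280 on hand, pool $6,738.00 (≈ $24.0643 each)
Aug 8, sell 195: 195/280 × $6,738.00 → $4,692.53
After Aug 9: 448 on hand, pool $12,209.47 (≈ $27.2533 each)
After Aug 12: 600 on hand, pool $16,617.47 (≈ $27.6958 each)
Total COGS = $2,001.00 + $4,692.53 = $6,693.53
Ending inventory (cost pool remaining) = $16,617.47
Check: goods available $23,311.00 = COGS $6,693.53 + ending $16,617.47

COGS = $6,693.53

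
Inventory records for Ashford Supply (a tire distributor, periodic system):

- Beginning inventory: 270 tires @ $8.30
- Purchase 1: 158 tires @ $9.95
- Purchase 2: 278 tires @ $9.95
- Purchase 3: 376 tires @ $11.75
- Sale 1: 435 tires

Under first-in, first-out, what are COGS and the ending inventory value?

Sale 1 (435) [FIFO — oldest first]: 270 @ $8.30 + 158 @ $9.95 + 7 @ $9.95 = $3,882.75
Ending inventory: 271 @ $9.95 + 376 @ $11.75 = $7,114.45
Check: goods available $10,997.20 = COGS $3,882.75 + ending $7,114.45

COGS = $3,882.75; ending inventory = $7,114.45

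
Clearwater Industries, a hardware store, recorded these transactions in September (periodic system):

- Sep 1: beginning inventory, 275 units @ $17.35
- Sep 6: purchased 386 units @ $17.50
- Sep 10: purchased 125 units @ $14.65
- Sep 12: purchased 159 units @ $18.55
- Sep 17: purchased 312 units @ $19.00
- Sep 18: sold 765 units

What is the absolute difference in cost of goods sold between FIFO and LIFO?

$616.35

FIFO COGS: 275 @ $17.35 + 386 @ $17.50 + 104 @ $14.65 = $13,049.85
LIFO COGS: 312 @ $19.00 + 159 @ $18.55 + 125 @ $14.65 + 169 @ $17.50 = $13,666.20
Difference = |$13,049.85 − $13,666.20| = $616.35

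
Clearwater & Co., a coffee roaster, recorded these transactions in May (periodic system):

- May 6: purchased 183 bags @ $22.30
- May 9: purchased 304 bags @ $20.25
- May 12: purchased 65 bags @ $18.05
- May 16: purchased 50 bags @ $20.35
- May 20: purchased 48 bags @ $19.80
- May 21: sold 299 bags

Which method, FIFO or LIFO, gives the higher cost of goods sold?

FIFO

FIFO COGS: 183 @ $22.30 + 116 @ $20.25 = $6,429.90
LIFO COGS: 48 @ $19.80 + 50 @ $20.35 + 65 @ $18.05 + 136 @ $20.25 = $5,895.15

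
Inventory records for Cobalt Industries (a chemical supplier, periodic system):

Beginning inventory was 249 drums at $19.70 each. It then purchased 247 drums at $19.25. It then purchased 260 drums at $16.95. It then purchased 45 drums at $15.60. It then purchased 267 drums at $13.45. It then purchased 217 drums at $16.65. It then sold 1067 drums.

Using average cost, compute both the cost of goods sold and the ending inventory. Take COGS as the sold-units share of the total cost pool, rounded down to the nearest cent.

COGS = $18,245.49; ending inventory = $3,727.76

Sale 1, sell 1067: 1067/1285 × $21,973.25 → $18,245.49
Ending inventory (cost pool remaining) = $3,727.76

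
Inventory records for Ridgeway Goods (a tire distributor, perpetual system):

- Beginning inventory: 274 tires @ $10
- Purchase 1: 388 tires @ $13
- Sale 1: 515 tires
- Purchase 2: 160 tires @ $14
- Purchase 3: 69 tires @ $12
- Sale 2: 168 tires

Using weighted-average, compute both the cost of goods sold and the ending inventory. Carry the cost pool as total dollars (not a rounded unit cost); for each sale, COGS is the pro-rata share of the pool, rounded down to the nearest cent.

After Beginning: 274 on hand, pool $2,740.00 (≈ $10.0000 each)
After Purchase 1: 662 on hand, pool $7,784.00 (≈ $11.7583 each)
Sale 1, sell 515: 515/662 × $7,784.00 → $6,055.52
After Purchase 2: 307 on hand, pool $3,968.48 (≈ $12.9266 each)
After Purchase 3: 376 on hand, pool $4,796.48 (≈ $12.7566 each)
Sale 2, sell 168: 168/376 × $4,796.48 → $2,143.10
Total COGS = $6,055.52 + $2,143.10 = $8,198.62
Ending inventory (cost pool remaining) = $2,653.38

COGS = $8,198.62; ending inventory = $2,653.38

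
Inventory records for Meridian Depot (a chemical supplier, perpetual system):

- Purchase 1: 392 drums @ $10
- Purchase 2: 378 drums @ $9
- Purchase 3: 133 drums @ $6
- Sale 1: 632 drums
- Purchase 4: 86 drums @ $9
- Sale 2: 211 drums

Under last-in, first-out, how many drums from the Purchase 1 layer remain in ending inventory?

146

Sale 1 (632) [LIFO — newest first]: 133 @ $6 + 378 @ $9 + 121 @ $10 = $5,410
Sale 2 (211) [LIFO — newest first]: 86 @ $9 + 125 @ $10 = $2,024
Total COGS = $5,410 + $2,024 = $7,434
Ending inventory: 146 @ $10 = $1,460
Check: goods available $8,894 = COGS $7,434 + ending $1,460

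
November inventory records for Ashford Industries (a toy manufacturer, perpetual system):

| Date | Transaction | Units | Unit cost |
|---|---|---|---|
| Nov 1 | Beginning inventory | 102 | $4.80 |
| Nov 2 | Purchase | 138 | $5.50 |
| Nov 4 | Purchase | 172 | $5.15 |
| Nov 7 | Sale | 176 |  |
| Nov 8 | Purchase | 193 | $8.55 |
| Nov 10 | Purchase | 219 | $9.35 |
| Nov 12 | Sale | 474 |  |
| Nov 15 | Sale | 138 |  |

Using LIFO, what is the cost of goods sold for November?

COGS = $5,659.40

Nov 7, 176 sold [LIFO — newest first]: 172 @ $5.15 + 4 @ $5.50 = $907.80
Nov 12, 474 sold [LIFO — newest first]: 219 @ $9.35 + 193 @ $8.55 + 62 @ $5.50 = $4,038.80
Nov 15, 138 sold [LIFO — newest first]: 72 @ $5.50 + 66 @ $4.80 = $712.80
Total COGS = $907.80 + $4,038.80 + $712.80 = $5,659.40
Ending inventory: 36 @ $4.80 = $172.80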